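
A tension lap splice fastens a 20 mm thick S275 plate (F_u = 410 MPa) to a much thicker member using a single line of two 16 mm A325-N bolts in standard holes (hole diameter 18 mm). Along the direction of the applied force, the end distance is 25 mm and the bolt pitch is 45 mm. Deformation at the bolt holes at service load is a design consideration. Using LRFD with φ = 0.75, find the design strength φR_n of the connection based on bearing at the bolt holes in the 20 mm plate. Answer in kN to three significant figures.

317 kN

Per bolt r_n = 1.2 l_c t F_u ≤ 2.4 d t F_u; upper limit = 2.4 × 16 × 20 × 410 / 1000 = 314.9 kN.
Edge bolt: l_c = 25 − 18/2 = 16 mm → 1.2 × 16 × 20 × 410 / 1000 = 157.4 → r_n = 157.4 kN.
Interior bolts: l_c = 45 − 18 = 27 mm → 1.2 × 27 × 20 × 410 / 1000 = 265.7 → r_n = 265.7 kN.
R_n = 1 × 157.4 + 1 × 265.7 = 423.1 kN.
Design strength φR_n = 0.75 × 423.1 = 317 kN.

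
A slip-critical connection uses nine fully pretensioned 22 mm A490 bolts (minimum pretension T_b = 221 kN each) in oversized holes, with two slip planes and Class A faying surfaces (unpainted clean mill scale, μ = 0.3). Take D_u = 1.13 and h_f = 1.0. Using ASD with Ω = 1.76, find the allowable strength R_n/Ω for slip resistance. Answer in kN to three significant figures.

R_n = μ · D_u · h_f · T_b · n_s · n_b = 0.3 × 1.13 × 1.0 × 221 × 2 × 9 = 1349 kN.
Allowable strength R_n/Ω = 1349 / 1.76 = 766 kN.

766 kN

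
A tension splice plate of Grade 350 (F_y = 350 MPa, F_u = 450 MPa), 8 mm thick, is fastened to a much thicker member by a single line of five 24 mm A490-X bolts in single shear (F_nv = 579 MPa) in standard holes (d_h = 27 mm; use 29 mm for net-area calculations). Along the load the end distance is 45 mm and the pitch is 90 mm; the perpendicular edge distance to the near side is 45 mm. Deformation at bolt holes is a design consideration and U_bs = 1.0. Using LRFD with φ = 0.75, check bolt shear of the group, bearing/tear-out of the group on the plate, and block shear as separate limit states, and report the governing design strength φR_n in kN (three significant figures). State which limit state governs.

527 kN (block shear governs)

Bolt shear: A_b = π·24²/4 = 452.4 mm²; R_n = 579 × 452.4 × 5 × 1 / 1000 = 1310 kN → 0.75 × 1310 = 982 kN.
Bearing: edge l_c = 31.5, r_n = 136.1 kN; interior l_c = 63, r_n = 207.4 kN; R_n = 136.1 + 4·207.4 = 965.5 kN → 724 kN.
Block shear: A_gv = 3240, A_nv = 2196, A_nt = 244 mm²; R_n = min(0.6F_uA_nv, 0.6F_yA_gv) + U_bs·F_u·A_nt = 702.7 kN → 527 kN.
Block shear governs: 527 kN.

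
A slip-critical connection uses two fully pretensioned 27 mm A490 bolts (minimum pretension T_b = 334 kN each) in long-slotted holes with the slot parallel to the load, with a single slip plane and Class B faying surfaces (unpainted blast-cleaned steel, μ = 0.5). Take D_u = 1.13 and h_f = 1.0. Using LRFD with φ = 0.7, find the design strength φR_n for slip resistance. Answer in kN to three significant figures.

R_n = μ · D_u · h_f · T_b · n_s · n_b = 0.5 × 1.13 × 1.0 × 334 × 1 × 2 = 377.4 kN.
Design strength φR_n = 0.7 × 377.4 = 264 kN.

264 kN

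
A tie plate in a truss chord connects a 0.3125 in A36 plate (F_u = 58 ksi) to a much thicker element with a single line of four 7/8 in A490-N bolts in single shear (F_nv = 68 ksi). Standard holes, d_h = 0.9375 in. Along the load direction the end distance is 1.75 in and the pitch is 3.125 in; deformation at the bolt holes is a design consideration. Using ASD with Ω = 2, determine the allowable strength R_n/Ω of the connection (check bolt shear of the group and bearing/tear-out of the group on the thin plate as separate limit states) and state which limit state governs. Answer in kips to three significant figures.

Bolt shear: A_b = π·0.875²/4 = 0.6013 in²; R_n = 68 × 0.6013 × 4 × 1 = 163.6 kips → 163.6 / 2 = 81.8 kips.
Bearing (1.2 l_c t F_u ≤ 2.4 d t F_u): upper limit = 2.4·0.875·0.3125·58 = 38.06 kips.
  Edge l_c = 1.75 − 0.9375/2 = 1.281 → r_n = 27.87 kips; interior l_c = 3.125 − 0.9375 = 2.188 → r_n = 38.06 kips.
  R_n,bearing = 1·27.87 + 3·38.06 = 142.1 kips → 142.1 / 2 = 71 kips.
Bearing governs: 71 kips.

71 kips (bearing governs)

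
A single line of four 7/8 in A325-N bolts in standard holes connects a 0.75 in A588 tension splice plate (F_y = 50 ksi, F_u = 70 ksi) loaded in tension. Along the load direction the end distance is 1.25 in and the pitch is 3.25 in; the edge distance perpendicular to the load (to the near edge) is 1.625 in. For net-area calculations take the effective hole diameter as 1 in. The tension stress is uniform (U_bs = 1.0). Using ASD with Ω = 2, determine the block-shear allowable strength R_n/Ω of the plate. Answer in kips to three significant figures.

Shear plane L_v = 1.25 + 3·3.25 = 11 in; A_gv = 11 × 0.75 = 8.25 in².
A_nv = (11 − 3.5·1) × 0.75 = 5.625 in².
A_nt = (1.625 − 0.5·1) × 0.75 = 0.8438 in².
0.6 F_u A_nv = 236.2 kips; 0.6 F_y A_gv = 247.5 kips → shear rupture governs the shear term.
R_n = 236.2 + 1.0 × 70 × 0.8438 = 295.3 kips.
Allowable strength R_n/Ω = 295.3 / 2 = 148 kips.

148 kips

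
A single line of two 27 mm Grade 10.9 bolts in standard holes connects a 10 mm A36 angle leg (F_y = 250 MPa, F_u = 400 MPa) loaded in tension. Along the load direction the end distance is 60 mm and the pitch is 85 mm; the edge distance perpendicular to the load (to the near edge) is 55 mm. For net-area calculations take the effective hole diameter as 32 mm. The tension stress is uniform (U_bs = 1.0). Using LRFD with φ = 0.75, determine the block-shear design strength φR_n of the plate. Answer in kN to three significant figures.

280 kN

Shear plane L_v = 60 + 1·85 = 145 mm; A_gv = 145 × 10 = 1450 mm².
A_nv = (145 − 1.5·32) × 10 = 970 mm².
A_nt = (55 − 0.5·32) × 10 = 390 mm².
0.6 F_u A_nv = 232.8 kN; 0.6 F_y A_gv = 217.5 kN → shear yielding governs the shear term.
R_n = 217.5 + 1.0 × 400 × 390 / 1000 = 373.5 kN.
Design strength φR_n = 0.75 × 373.5 = 280 kN.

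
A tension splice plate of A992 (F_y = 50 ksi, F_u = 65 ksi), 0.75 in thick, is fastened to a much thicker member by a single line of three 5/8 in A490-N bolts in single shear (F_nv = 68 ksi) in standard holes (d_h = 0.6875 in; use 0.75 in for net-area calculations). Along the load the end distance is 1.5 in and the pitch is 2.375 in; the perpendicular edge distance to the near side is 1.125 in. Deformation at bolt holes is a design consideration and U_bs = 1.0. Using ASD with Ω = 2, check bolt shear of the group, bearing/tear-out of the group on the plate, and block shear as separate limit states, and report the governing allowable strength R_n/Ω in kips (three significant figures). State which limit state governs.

31.3 kips (bolt shear governs)

Bolt shear: A_b = π·0.625²/4 = 0.3068 in²; R_n = 68 × 0.3068 × 3 × 1 = 62.59 kips → 62.59 / 2 = 31.3 kips.
Bearing: edge l_c = 1.156, r_n = 67.64 kips; interior l_c = 1.688, r_n = 73.12 kips; R_n = 67.64 + 2·73.12 = 213.9 kips → 107 kips.
Block shear: A_gv = 4.688, A_nv = 3.281, A_nt = 0.5625 in²; R_n = min(0.6F_uA_nv, 0.6F_yA_gv) + U_bs·F_u·A_nt = 164.5 kips → 82.3 kips.
Bolt shear governs: 31.3 kips.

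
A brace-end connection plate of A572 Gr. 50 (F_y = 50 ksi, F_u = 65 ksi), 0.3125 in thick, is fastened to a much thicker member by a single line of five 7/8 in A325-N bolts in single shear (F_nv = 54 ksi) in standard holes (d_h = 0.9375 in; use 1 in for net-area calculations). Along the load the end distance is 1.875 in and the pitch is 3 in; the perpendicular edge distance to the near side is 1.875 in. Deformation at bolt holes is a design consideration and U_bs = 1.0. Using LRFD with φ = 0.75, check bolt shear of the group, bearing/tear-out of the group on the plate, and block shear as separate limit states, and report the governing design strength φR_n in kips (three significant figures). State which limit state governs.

107 kips (block shear governs)

Bolt shear: A_b = π·0.875²/4 = 0.6013 in²; R_n = 54 × 0.6013 × 5 × 1 = 162.4 kips → 0.75 × 162.4 = 122 kips.
Bearing: edge l_c = 1.406, r_n = 34.28 kips; interior l_c = 2.062, r_n = 42.66 kips; R_n = 34.28 + 4·42.66 = 204.9 kips → 154 kips.
Block shear: A_gv = 4.336, A_nv = 2.93, A_nt = 0.4297 in²; R_n = min(0.6F_uA_nv, 0.6F_yA_gv) + U_bs·F_u·A_nt = 142.2 kips → 107 kips.
Block shear governs: 107 kips.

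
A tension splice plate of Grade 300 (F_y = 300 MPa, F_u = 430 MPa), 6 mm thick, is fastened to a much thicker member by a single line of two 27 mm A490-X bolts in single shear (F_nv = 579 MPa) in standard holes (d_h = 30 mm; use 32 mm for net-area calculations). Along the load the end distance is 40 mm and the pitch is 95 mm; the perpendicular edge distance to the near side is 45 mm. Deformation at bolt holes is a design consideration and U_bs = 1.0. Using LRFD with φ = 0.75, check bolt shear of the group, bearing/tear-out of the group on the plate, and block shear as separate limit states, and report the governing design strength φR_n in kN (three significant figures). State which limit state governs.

Bolt shear: A_b = π·27²/4 = 572.6 mm²; R_n = 579 × 572.6 × 2 × 1 / 1000 = 663 kN → 0.75 × 663 = 497 kN.
Bearing: edge l_c = 25, r_n = 77.4 kN; interior l_c = 65, r_n = 167.2 kN; R_n = 77.4 + 1·167.2 = 244.6 kN → 183 kN.
Block shear: A_gv = 810, A_nv = 522, A_nt = 174 mm²; R_n = min(0.6F_uA_nv, 0.6F_yA_gv) + U_bs·F_u·A_nt = 209.5 kN → 157 kN.
Block shear governs: 157 kN.

157 kN (block shear governs)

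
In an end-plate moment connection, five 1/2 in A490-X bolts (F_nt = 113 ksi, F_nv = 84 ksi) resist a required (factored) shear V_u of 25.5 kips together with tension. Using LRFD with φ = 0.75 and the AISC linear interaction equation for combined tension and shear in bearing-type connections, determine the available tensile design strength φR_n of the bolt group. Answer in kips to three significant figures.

73.9 kips

A_b = π·0.5²/4 = 0.1963 in²; f_rv = 25.5 / (5 × 0.1963) = 25.97 ksi.
F'_nt = 1.3 F_nt − (F_nt / φF_nv) f_rv = 1.3·113 − (113/(0.75·84))·25.97 = 100.3 ksi, capped at F_nt → F'_nt = 100.3 ksi.
R_n = F'_nt · A_b · n = 100.3 × 0.1963 × 5 = 98.48 kips.
Design strength φR_n = 0.75 × 98.48 = 73.9 kips.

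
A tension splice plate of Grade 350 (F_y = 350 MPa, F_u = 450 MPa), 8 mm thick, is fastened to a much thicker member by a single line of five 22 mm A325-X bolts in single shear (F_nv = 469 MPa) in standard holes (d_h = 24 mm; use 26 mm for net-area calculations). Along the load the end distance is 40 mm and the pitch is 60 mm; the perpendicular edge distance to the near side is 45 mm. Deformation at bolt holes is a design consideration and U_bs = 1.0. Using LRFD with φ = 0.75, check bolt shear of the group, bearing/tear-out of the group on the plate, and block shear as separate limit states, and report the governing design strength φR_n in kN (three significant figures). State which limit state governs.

Bolt shear: A_b = π·22²/4 = 380.1 mm²; R_n = 469 × 380.1 × 5 × 1 / 1000 = 891.4 kN → 0.75 × 891.4 = 669 kN.
Bearing: edge l_c = 28, r_n = 121 kN; interior l_c = 36, r_n = 155.5 kN; R_n = 121 + 4·155.5 = 743 kN → 557 kN.
Block shear: A_gv = 2240, A_nv = 1304, A_nt = 256 mm²; R_n = min(0.6F_uA_nv, 0.6F_yA_gv) + U_bs·F_u·A_nt = 467.3 kN → 350 kN.
Block shear governs: 350 kN.

350 kN (block shear governs)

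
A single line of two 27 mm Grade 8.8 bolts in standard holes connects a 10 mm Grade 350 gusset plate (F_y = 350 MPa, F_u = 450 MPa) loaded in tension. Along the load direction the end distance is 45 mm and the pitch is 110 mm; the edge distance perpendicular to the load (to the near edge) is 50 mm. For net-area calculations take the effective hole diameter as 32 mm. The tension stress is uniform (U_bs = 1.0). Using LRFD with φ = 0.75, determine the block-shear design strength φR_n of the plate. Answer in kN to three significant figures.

Shear plane L_v = 45 + 1·110 = 155 mm; A_gv = 155 × 10 = 1550 mm².
A_nv = (155 − 1.5·32) × 10 = 1070 mm².
A_nt = (50 − 0.5·32) × 10 = 340 mm².
0.6 F_u A_nv = 288.9 kN; 0.6 F_y A_gv = 325.5 kN → shear rupture governs the shear term.
R_n = 288.9 + 1.0 × 450 × 340 / 1000 = 441.9 kN.
Design strength φR_n = 0.75 × 441.9 = 331 kN.

331 kN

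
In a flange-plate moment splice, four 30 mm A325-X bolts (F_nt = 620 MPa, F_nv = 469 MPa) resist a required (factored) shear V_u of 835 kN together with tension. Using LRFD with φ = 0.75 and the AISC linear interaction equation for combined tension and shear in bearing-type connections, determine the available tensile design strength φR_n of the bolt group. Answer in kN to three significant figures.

605 kN

A_b = π·30²/4 = 706.9 mm²; f_rv = 835 × 1000 / (4 × 706.9) = 295.3 MPa.
F'_nt = 1.3 F_nt − (F_nt / φF_nv) f_rv = 1.3·620 − (620/(0.75·469))·295.3 = 285.5 MPa, capped at F_nt → F'_nt = 285.5 MPa.
R_n = F'_nt · A_b · n = 285.5 × 706.9 × 4 / 1000 = 807.1 kN.
Design strength φR_n = 0.75 × 807.1 = 605 kN.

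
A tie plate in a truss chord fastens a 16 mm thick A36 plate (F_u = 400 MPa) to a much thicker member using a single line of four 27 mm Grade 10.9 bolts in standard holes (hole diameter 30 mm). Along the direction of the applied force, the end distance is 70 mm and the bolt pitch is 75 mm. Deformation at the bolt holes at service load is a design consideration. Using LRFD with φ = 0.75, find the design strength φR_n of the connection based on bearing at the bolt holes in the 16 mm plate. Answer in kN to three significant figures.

1090 kN

Per bolt r_n = 1.2 l_c t F_u ≤ 2.4 d t F_u; upper limit = 2.4 × 27 × 16 × 400 / 1000 = 414.7 kN.
Edge bolt: l_c = 70 − 30/2 = 55 mm → 1.2 × 55 × 16 × 400 / 1000 = 422.4 → r_n = 414.7 kN.
Interior bolts: l_c = 75 − 30 = 45 mm → 1.2 × 45 × 16 × 400 / 1000 = 345.6 → r_n = 345.6 kN.
R_n = 1 × 414.7 + 3 × 345.6 = 1452 kN.
Design strength φR_n = 0.75 × 1452 = 1090 kN.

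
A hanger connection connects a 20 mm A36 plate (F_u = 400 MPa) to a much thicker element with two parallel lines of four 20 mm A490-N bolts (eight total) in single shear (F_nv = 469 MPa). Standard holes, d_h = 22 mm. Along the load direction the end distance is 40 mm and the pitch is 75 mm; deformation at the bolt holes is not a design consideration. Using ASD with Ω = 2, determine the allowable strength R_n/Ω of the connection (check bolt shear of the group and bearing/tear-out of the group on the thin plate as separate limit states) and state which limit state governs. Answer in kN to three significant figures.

589 kN (bolt shear governs)

Bolt shear: A_b = π·20²/4 = 314.2 mm²; R_n = 469 × 314.2 × 8 × 1 / 1000 = 1179 kN → 1179 / 2 = 589 kN.
Bearing (1.5 l_c t F_u ≤ 3.0 d t F_u): upper limit = 3.0·20·20·400 / 1000 = 480 kN.
  Edge l_c = 40 − 22/2 = 29 → r_n = 348 kN; interior l_c = 75 − 22 = 53 → r_n = 480 kN.
  R_n,bearing = 2·348 + 6·480 = 3576 kN → 3576 / 2 = 1790 kN.
Bolt shear governs: 589 kN.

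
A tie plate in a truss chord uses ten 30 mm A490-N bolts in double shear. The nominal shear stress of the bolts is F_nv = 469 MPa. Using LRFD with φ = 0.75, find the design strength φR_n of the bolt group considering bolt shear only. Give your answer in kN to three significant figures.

4970 kN

A_b = π × 30² / 4 = 706.9 mm².
R_n = F_nv · A_b · n · n_s = 469 × 706.9 × 10 × 2 / 1000 = 6630 kN.
Design strength φR_n = 0.75 × 6630 = 4970 kN.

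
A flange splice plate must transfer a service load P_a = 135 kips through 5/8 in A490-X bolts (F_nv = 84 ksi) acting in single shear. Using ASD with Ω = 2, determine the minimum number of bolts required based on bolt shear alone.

11 bolts

A_b = π·0.625²/4 = 0.3068 in².
Per-bolt allowable strength R_n/Ω = 84 × 0.3068 × 1 / 2 = 12.89 kips.
n ≥ 135 / 12.89 = 10.48 → use 11 bolts.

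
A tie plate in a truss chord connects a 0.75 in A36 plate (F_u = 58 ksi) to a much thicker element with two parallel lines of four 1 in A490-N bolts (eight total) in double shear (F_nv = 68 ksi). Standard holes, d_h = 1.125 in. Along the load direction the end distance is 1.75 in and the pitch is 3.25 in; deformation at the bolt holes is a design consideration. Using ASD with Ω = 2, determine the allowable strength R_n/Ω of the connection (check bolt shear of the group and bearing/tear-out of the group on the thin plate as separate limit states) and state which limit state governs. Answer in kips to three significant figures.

375 kips (bearing governs)

Bolt shear: A_b = π·1²/4 = 0.7854 in²; R_n = 68 × 0.7854 × 8 × 2 = 854.5 kips → 854.5 / 2 = 427 kips.
Bearing (1.2 l_c t F_u ≤ 2.4 d t F_u): upper limit = 2.4·1·0.75·58 = 104.4 kips.
  Edge l_c = 1.75 − 1.125/2 = 1.188 → r_n = 61.99 kips; interior l_c = 3.25 − 1.125 = 2.125 → r_n = 104.4 kips.
  R_n,bearing = 2·61.99 + 6·104.4 = 750.4 kips → 750.4 / 2 = 375 kips.
Bearing governs: 375 kips.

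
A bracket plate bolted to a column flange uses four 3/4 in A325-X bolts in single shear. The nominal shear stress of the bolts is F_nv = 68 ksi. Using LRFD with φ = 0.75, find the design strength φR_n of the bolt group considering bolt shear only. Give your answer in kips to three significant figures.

A_b = π × 0.75² / 4 = 0.4418 in².
R_n = F_nv · A_b · n · n_s = 68 × 0.4418 × 4 × 1 = 120.2 kips.
Design strength φR_n = 0.75 × 120.2 = 90.1 kips.

90.1 kips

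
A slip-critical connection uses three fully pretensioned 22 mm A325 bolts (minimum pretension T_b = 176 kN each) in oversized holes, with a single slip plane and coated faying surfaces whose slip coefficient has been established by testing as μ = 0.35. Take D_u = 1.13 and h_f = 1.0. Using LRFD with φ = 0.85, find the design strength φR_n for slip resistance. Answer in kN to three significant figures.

178 kN

R_n = μ · D_u · h_f · T_b · n_s · n_b = 0.35 × 1.13 × 1.0 × 176 × 1 × 3 = 208.8 kN.
Design strength φR_n = 0.85 × 208.8 = 178 kN.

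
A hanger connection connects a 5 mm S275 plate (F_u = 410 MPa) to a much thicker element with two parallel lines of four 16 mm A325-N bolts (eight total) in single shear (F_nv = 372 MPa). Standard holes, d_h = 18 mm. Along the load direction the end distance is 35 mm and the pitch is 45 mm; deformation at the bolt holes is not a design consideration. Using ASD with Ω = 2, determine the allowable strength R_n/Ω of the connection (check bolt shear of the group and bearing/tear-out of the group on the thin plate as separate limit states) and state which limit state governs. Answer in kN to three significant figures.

299 kN (bolt shear governs)

Bolt shear: A_b = π·16²/4 = 201.1 mm²; R_n = 372 × 201.1 × 8 × 1 / 1000 = 598.4 kN → 598.4 / 2 = 299 kN.
Bearing (1.5 l_c t F_u ≤ 3.0 d t F_u): upper limit = 3.0·16·5·410 / 1000 = 98.4 kN.
  Edge l_c = 35 − 18/2 = 26 → r_n = 79.95 kN; interior l_c = 45 − 18 = 27 → r_n = 83.03 kN.
  R_n,bearing = 2·79.95 + 6·83.03 = 658.1 kN → 658.1 / 2 = 329 kN.
Bolt shear governs: 299 kN.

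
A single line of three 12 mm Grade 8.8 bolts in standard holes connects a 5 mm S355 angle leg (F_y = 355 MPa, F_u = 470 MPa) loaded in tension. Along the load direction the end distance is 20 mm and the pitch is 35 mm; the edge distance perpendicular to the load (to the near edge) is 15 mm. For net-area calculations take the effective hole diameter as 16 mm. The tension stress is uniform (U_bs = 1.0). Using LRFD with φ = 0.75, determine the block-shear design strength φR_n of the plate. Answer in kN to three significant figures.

Shear plane L_v = 20 + 2·35 = 90 mm; A_gv = 90 × 5 = 450 mm².
A_nv = (90 − 2.5·16) × 5 = 250 mm².
A_nt = (15 − 0.5·16) × 5 = 35 mm².
0.6 F_u A_nv = 70.5 kN; 0.6 F_y A_gv = 95.85 kN → shear rupture governs the shear term.
R_n = 70.5 + 1.0 × 470 × 35 / 1000 = 86.95 kN.
Design strength φR_n = 0.75 × 86.95 = 65.2 kN.

65.2 kN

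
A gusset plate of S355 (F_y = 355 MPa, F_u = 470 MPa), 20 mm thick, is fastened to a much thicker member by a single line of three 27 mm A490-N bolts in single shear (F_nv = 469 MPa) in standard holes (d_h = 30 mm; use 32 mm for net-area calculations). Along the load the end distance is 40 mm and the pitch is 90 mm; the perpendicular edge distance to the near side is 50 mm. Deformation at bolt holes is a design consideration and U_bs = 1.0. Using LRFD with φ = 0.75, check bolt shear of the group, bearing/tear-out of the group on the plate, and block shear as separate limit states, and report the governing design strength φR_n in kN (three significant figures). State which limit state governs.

Bolt shear: A_b = π·27²/4 = 572.6 mm²; R_n = 469 × 572.6 × 3 × 1 / 1000 = 805.6 kN → 0.75 × 805.6 = 604 kN.
Bearing: edge l_c = 25, r_n = 282 kN; interior l_c = 60, r_n = 609.1 kN; R_n = 282 + 2·609.1 = 1500 kN → 1130 kN.
Block shear: A_gv = 4400, A_nv = 2800, A_nt = 680 mm²; R_n = min(0.6F_uA_nv, 0.6F_yA_gv) + U_bs·F_u·A_nt = 1109 kN → 832 kN.
Bolt shear governs: 604 kN.

604 kN (bolt shear governs)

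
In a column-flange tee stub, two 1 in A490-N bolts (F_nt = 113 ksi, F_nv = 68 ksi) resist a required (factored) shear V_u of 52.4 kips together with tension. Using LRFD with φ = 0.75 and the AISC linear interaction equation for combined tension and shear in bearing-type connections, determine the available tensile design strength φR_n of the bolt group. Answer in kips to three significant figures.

A_b = π·1²/4 = 0.7854 in²; f_rv = 52.4 / (2 × 0.7854) = 33.36 ksi.
F'_nt = 1.3 F_nt − (F_nt / φF_nv) f_rv = 1.3·113 − (113/(0.75·68))·33.36 = 72.99 ksi, capped at F_nt → F'_nt = 72.99 ksi.
R_n = F'_nt · A_b · n = 72.99 × 0.7854 × 2 = 114.6 kips.
Design strength φR_n = 0.75 × 114.6 = 86 kips.

86 kips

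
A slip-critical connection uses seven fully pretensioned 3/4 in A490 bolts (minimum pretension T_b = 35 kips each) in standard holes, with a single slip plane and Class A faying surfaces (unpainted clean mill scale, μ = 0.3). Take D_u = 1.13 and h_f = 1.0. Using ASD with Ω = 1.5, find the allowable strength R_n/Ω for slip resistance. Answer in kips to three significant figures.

R_n = μ · D_u · h_f · T_b · n_s · n_b = 0.3 × 1.13 × 1.0 × 35 × 1 × 7 = 83.05 kips.
Allowable strength R_n/Ω = 83.05 / 1.5 = 55.4 kips.

55.4 kips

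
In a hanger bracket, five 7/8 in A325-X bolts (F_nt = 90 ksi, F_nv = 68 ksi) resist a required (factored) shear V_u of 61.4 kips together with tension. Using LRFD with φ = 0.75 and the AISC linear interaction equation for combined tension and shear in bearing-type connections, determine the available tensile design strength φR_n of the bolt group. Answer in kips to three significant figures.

183 kips

A_b = π·0.875²/4 = 0.6013 in²; f_rv = 61.4 / (5 × 0.6013) = 20.42 ksi.
F'_nt = 1.3 F_nt − (F_nt / φF_nv) f_rv = 1.3·90 − (90/(0.75·68))·20.42 = 80.96 ksi, capped at F_nt → F'_nt = 80.96 ksi.
R_n = F'_nt · A_b · n = 80.96 × 0.6013 × 5 = 243.4 kips.
Design strength φR_n = 0.75 × 243.4 = 183 kips.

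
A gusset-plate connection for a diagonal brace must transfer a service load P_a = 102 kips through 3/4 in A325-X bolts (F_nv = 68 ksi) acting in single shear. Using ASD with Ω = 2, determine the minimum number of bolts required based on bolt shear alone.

A_b = π·0.75²/4 = 0.4418 in².
Per-bolt allowable strength R_n/Ω = 68 × 0.4418 × 1 / 2 = 15.02 kips.
n ≥ 102 / 15.02 = 6.791 → use 7 bolts.

7 bolts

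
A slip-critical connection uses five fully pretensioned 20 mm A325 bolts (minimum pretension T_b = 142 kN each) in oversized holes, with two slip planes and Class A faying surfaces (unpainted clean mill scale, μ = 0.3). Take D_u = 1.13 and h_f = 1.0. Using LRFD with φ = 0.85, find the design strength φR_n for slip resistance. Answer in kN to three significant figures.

R_n = μ · D_u · h_f · T_b · n_s · n_b = 0.3 × 1.13 × 1.0 × 142 × 2 × 5 = 481.4 kN.
Design strength φR_n = 0.85 × 481.4 = 409 kN.

409 kN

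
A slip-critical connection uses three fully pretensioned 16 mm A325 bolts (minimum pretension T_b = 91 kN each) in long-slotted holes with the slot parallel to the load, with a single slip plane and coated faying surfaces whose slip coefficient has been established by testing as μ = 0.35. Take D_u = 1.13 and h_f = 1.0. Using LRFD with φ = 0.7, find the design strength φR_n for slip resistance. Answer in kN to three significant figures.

R_n = μ · D_u · h_f · T_b · n_s · n_b = 0.35 × 1.13 × 1.0 × 91 × 1 × 3 = 108 kN.
Design strength φR_n = 0.7 × 108 = 75.6 kN.

75.6 kN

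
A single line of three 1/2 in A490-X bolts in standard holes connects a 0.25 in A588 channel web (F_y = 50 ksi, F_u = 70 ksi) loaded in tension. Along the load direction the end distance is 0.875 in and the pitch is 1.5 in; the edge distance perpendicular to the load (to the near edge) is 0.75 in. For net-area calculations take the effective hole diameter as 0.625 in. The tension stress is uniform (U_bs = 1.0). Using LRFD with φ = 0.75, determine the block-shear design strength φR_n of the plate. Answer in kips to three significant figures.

Shear plane L_v = 0.875 + 2·1.5 = 3.875 in; A_gv = 3.875 × 0.25 = 0.9688 in².
A_nv = (3.875 − 2.5·0.625) × 0.25 = 0.5781 in².
A_nt = (0.75 − 0.5·0.625) × 0.25 = 0.1094 in².
0.6 F_u A_nv = 24.28 kips; 0.6 F_y A_gv = 29.06 kips → shear rupture governs the shear term.
R_n = 24.28 + 1.0 × 70 × 0.1094 = 31.94 kips.
Design strength φR_n = 0.75 × 31.94 = 24 kips.

24 kips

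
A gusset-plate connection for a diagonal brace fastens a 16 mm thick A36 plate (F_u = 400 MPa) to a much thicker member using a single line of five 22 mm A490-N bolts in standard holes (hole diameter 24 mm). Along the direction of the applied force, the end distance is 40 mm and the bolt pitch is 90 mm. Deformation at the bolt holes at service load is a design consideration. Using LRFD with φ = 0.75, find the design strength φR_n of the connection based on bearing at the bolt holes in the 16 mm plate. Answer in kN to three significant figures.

Per bolt r_n = 1.2 l_c t F_u ≤ 2.4 d t F_u; upper limit = 2.4 × 22 × 16 × 400 / 1000 = 337.9 kN.
Edge bolt: l_c = 40 − 24/2 = 28 mm → 1.2 × 28 × 16 × 400 / 1000 = 215 → r_n = 215 kN.
Interior bolts: l_c = 90 − 24 = 66 mm → 1.2 × 66 × 16 × 400 / 1000 = 506.9 → r_n = 337.9 kN.
R_n = 1 × 215 + 4 × 337.9 = 1567 kN.
Design strength φR_n = 0.75 × 1567 = 1180 kN.

1180 kN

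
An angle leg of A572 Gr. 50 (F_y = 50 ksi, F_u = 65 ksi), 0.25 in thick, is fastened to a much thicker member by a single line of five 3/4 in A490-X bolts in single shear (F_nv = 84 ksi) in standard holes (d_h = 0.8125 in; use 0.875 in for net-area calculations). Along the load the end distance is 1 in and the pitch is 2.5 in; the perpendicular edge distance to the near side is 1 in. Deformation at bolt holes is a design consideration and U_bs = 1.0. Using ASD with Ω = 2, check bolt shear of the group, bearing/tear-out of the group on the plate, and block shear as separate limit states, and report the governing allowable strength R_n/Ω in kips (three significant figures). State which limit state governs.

Bolt shear: A_b = π·0.75²/4 = 0.4418 in²; R_n = 84 × 0.4418 × 5 × 1 = 185.6 kips → 185.6 / 2 = 92.8 kips.
Bearing: edge l_c = 0.5938, r_n = 11.58 kips; interior l_c = 1.688, r_n = 29.25 kips; R_n = 11.58 + 4·29.25 = 128.6 kips → 64.3 kips.
Block shear: A_gv = 2.75, A_nv = 1.766, A_nt = 0.1406 in²; R_n = min(0.6F_uA_nv, 0.6F_yA_gv) + U_bs·F_u·A_nt = 78 kips → 39 kips.
Block shear governs: 39 kips.

39 kips (block shear governs)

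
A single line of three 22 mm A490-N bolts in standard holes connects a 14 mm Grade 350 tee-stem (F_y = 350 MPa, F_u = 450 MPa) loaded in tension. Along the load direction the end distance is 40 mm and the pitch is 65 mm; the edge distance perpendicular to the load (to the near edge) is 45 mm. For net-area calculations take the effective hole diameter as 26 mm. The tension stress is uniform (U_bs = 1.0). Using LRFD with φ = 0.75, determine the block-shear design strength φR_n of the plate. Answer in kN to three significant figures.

449 kN

Shear plane L_v = 40 + 2·65 = 170 mm; A_gv = 170 × 14 = 2380 mm².
A_nv = (170 − 2.5·26) × 14 = 1470 mm².
A_nt = (45 − 0.5·26) × 14 = 448 mm².
0.6 F_u A_nv = 396.9 kN; 0.6 F_y A_gv = 499.8 kN → shear rupture governs the shear term.
R_n = 396.9 + 1.0 × 450 × 448 / 1000 = 598.5 kN.
Design strength φR_n = 0.75 × 598.5 = 449 kN.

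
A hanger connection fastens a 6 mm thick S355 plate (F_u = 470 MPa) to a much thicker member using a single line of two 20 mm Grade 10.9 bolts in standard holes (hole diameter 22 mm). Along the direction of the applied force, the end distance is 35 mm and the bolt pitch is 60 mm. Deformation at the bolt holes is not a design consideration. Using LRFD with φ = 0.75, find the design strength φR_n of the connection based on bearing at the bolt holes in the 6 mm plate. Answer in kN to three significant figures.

197 kN

Per bolt r_n = 1.5 l_c t F_u ≤ 3.0 d t F_u; upper limit = 3.0 × 20 × 6 × 470 / 1000 = 169.2 kN.
Edge bolt: l_c = 35 − 22/2 = 24 mm → 1.5 × 24 × 6 × 470 / 1000 = 101.5 → r_n = 101.5 kN.
Interior bolts: l_c = 60 − 22 = 38 mm → 1.5 × 38 × 6 × 470 / 1000 = 160.7 → r_n = 160.7 kN.
R_n = 1 × 101.5 + 1 × 160.7 = 262.3 kN.
Design strength φR_n = 0.75 × 262.3 = 197 kN.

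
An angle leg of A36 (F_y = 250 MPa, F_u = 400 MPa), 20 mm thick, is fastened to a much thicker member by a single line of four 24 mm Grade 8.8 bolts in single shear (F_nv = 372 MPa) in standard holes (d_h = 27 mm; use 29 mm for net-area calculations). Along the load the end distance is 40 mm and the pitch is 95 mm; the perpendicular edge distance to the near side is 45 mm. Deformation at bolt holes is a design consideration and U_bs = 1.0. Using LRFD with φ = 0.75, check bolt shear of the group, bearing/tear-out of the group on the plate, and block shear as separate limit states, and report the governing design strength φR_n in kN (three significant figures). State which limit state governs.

Bolt shear: A_b = π·24²/4 = 452.4 mm²; R_n = 372 × 452.4 × 4 × 1 / 1000 = 673.2 kN → 0.75 × 673.2 = 505 kN.
Bearing: edge l_c = 26.5, r_n = 254.4 kN; interior l_c = 68, r_n = 460.8 kN; R_n = 254.4 + 3·460.8 = 1637 kN → 1230 kN.
Block shear: A_gv = 6500, A_nv = 4470, A_nt = 610 mm²; R_n = min(0.6F_uA_nv, 0.6F_yA_gv) + U_bs·F_u·A_nt = 1219 kN → 914 kN.
Bolt shear governs: 505 kN.

505 kN (bolt shear governs)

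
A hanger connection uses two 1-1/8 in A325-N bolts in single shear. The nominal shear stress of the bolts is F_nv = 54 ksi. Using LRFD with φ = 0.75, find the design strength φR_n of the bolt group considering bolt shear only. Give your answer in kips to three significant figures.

A_b = π × 1.125² / 4 = 0.994 in².
R_n = F_nv · A_b · n · n_s = 54 × 0.994 × 2 × 1 = 107.4 kips.
Design strength φR_n = 0.75 × 107.4 = 80.5 kips.

80.5 kips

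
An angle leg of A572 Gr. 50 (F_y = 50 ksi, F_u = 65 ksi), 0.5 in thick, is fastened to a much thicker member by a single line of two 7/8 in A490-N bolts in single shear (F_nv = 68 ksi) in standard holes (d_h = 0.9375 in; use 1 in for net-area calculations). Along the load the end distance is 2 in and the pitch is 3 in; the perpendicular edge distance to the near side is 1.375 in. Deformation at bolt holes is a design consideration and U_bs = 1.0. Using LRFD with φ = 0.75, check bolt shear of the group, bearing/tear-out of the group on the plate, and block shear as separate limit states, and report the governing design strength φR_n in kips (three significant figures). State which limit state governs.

Bolt shear: A_b = π·0.875²/4 = 0.6013 in²; R_n = 68 × 0.6013 × 2 × 1 = 81.78 kips → 0.75 × 81.78 = 61.3 kips.
Bearing: edge l_c = 1.531, r_n = 59.72 kips; interior l_c = 2.062, r_n = 68.25 kips; R_n = 59.72 + 1·68.25 = 128 kips → 96 kips.
Block shear: A_gv = 2.5, A_nv = 1.75, A_nt = 0.4375 in²; R_n = min(0.6F_uA_nv, 0.6F_yA_gv) + U_bs·F_u·A_nt = 96.69 kips → 72.5 kips.
Bolt shear governs: 61.3 kips.

61.3 kips (bolt shear governs)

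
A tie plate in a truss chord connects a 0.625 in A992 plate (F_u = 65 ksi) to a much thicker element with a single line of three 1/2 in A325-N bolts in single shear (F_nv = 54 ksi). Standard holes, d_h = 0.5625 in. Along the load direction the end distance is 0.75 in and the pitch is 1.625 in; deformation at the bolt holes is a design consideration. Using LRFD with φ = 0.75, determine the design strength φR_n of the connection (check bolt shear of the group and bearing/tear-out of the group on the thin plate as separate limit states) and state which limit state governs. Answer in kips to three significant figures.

23.9 kips (bolt shear governs)

Bolt shear: A_b = π·0.5²/4 = 0.1963 in²; R_n = 54 × 0.1963 × 3 × 1 = 31.81 kips → 0.75 × 31.81 = 23.9 kips.
Bearing (1.2 l_c t F_u ≤ 2.4 d t F_u): upper limit = 2.4·0.5·0.625·65 = 48.75 kips.
  Edge l_c = 0.75 − 0.5625/2 = 0.4688 → r_n = 22.85 kips; interior l_c = 1.625 − 0.5625 = 1.062 → r_n = 48.75 kips.
  R_n,bearing = 1·22.85 + 2·48.75 = 120.4 kips → 0.75 × 120.4 = 90.3 kips.
Bolt shear governs: 23.9 kips.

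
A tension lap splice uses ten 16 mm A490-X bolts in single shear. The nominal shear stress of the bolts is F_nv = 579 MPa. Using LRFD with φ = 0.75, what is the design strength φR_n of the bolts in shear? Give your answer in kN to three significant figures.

A_b = π × 16² / 4 = 201.1 mm².
R_n = F_nv · A_b · n · n_s = 579 × 201.1 × 10 × 1 / 1000 = 1164 kN.
Design strength φR_n = 0.75 × 1164 = 873 kN.

873 kN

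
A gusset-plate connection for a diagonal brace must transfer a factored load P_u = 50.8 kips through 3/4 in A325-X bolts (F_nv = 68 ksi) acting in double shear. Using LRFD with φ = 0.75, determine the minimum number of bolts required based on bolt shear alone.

2 bolts

A_b = π·0.75²/4 = 0.4418 in².
Per-bolt design strength φR_n = 0.75 × 68 × 0.4418 × 2 = 45.06 kips.
n ≥ 50.8 / 45.06 = 1.127 → use 2 bolts.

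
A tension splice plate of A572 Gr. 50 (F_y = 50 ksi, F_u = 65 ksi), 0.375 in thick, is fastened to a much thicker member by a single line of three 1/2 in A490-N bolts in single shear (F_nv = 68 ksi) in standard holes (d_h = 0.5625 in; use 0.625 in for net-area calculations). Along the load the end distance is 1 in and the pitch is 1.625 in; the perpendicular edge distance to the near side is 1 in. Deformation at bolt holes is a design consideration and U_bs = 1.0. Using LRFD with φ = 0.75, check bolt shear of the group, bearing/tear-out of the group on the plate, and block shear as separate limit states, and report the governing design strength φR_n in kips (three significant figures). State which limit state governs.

Bolt shear: A_b = π·0.5²/4 = 0.1963 in²; R_n = 68 × 0.1963 × 3 × 1 = 40.06 kips → 0.75 × 40.06 = 30 kips.
Bearing: edge l_c = 0.7188, r_n = 21.02 kips; interior l_c = 1.062, r_n = 29.25 kips; R_n = 21.02 + 2·29.25 = 79.52 kips → 59.6 kips.
Block shear: A_gv = 1.594, A_nv = 1.008, A_nt = 0.2578 in²; R_n = min(0.6F_uA_nv, 0.6F_yA_gv) + U_bs·F_u·A_nt = 56.06 kips → 42 kips.
Bolt shear governs: 30 kips.

30 kips (bolt shear governs)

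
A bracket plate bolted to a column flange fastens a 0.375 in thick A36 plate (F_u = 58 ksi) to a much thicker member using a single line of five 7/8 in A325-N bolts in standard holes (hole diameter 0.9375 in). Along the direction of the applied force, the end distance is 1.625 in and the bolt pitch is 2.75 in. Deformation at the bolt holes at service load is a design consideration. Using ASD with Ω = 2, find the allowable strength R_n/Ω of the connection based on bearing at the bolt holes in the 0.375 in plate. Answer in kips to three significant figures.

106 kips

Per bolt r_n = 1.2 l_c t F_u ≤ 2.4 d t F_u; upper limit = 2.4 × 0.875 × 0.375 × 58 = 45.68 kips.
Edge bolt: l_c = 1.625 − 0.9375/2 = 1.156 in → 1.2 × 1.156 × 0.375 × 58 = 30.18 → r_n = 30.18 kips.
Interior bolts: l_c = 2.75 − 0.9375 = 1.812 in → 1.2 × 1.812 × 0.375 × 58 = 47.31 → r_n = 45.68 kips.
R_n = 1 × 30.18 + 4 × 45.68 = 212.9 kips.
Allowable strength R_n/Ω = 212.9 / 2 = 106 kips.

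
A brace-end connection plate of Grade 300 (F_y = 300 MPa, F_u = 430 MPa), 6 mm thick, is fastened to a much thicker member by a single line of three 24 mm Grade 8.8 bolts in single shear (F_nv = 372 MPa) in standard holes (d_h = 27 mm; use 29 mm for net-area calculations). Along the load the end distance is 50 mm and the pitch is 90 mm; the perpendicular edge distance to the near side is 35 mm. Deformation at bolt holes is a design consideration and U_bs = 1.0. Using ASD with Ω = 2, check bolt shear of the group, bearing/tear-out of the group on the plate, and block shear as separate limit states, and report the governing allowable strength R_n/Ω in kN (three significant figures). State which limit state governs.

Bolt shear: A_b = π·24²/4 = 452.4 mm²; R_n = 372 × 452.4 × 3 × 1 / 1000 = 504.9 kN → 504.9 / 2 = 252 kN.
Bearing: edge l_c = 36.5, r_n = 113 kN; interior l_c = 63, r_n = 148.6 kN; R_n = 113 + 2·148.6 = 410.2 kN → 205 kN.
Block shear: A_gv = 1380, A_nv = 945, A_nt = 123 mm²; R_n = min(0.6F_uA_nv, 0.6F_yA_gv) + U_bs·F_u·A_nt = 296.7 kN → 148 kN.
Block shear governs: 148 kN.

148 kN (block shear governs)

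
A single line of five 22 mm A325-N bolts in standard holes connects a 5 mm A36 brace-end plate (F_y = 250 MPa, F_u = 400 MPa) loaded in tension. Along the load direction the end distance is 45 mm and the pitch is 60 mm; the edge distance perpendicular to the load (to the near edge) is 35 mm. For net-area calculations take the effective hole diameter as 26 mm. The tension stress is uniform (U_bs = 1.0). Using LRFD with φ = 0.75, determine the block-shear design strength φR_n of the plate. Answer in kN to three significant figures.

Shear plane L_v = 45 + 4·60 = 285 mm; A_gv = 285 × 5 = 1425 mm².
A_nv = (285 − 4.5·26) × 5 = 840 mm².
A_nt = (35 − 0.5·26) × 5 = 110 mm².
0.6 F_u A_nv = 201.6 kN; 0.6 F_y A_gv = 213.8 kN → shear rupture governs the shear term.
R_n = 201.6 + 1.0 × 400 × 110 / 1000 = 245.6 kN.
Design strength φR_n = 0.75 × 245.6 = 184 kN.

184 kN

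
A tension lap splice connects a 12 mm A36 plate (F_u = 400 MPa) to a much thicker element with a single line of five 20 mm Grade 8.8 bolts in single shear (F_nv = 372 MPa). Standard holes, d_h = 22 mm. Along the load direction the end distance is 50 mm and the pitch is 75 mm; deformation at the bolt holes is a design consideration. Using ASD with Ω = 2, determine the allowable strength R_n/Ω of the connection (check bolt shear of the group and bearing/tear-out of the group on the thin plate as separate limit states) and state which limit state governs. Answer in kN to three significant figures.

Bolt shear: A_b = π·20²/4 = 314.2 mm²; R_n = 372 × 314.2 × 5 × 1 / 1000 = 584.3 kN → 584.3 / 2 = 292 kN.
Bearing (1.2 l_c t F_u ≤ 2.4 d t F_u): upper limit = 2.4·20·12·400 / 1000 = 230.4 kN.
  Edge l_c = 50 − 22/2 = 39 → r_n = 224.6 kN; interior l_c = 75 − 22 = 53 → r_n = 230.4 kN.
  R_n,bearing = 1·224.6 + 4·230.4 = 1146 kN → 1146 / 2 = 573 kN.
Bolt shear governs: 292 kN.

292 kN (bolt shear governs)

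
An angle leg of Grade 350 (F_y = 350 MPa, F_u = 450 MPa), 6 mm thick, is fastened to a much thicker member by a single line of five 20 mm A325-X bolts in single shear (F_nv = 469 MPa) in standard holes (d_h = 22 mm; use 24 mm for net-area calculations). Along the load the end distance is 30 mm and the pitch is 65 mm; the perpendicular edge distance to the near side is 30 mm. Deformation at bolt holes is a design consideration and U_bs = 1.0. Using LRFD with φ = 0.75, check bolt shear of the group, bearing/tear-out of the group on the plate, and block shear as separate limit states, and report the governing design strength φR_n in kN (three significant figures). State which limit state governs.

258 kN (block shear governs)

Bolt shear: A_b = π·20²/4 = 314.2 mm²; R_n = 469 × 314.2 × 5 × 1 / 1000 = 736.7 kN → 0.75 × 736.7 = 553 kN.
Bearing: edge l_c = 19, r_n = 61.56 kN; interior l_c = 43, r_n = 129.6 kN; R_n = 61.56 + 4·129.6 = 580 kN → 435 kN.
Block shear: A_gv = 1740, A_nv = 1092, A_nt = 108 mm²; R_n = min(0.6F_uA_nv, 0.6F_yA_gv) + U_bs·F_u·A_nt = 343.4 kN → 258 kN.
Block shear governs: 258 kN.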